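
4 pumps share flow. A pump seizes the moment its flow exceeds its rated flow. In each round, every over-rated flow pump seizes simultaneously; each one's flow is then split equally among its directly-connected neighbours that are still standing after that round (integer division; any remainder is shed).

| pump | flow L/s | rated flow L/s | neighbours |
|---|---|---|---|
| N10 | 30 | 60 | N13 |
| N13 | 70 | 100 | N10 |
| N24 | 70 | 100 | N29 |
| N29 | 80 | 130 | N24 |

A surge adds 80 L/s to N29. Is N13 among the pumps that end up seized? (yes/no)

no

Round 1 — N29 at 160 > 130. N29 seizes.
  N29 sheds 160 L/s to N24: 160 each.
    N24: 70+160 = 230 > 100
Round 2 — N24 seizes.
  N24 sheds 230 L/s: no online neighbours, lost.
No further seizures.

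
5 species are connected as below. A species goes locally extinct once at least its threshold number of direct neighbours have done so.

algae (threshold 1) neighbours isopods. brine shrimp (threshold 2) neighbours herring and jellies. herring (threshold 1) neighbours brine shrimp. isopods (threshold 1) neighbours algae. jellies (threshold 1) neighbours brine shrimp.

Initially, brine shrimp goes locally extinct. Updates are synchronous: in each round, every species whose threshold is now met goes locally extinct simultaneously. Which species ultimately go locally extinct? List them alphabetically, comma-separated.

Round 1 — brine shrimp goes locally extinct (initial).
Round 2 — checking thresholds:
  herring: 1 of 1 neighbours ≥ 1, goes locally extinct.
  jellies: 1 of 1 neighbours ≥ 1, goes locally extinct.
Round 3 — no new extinctions; cascade stops.

brine shrimp, herring, jellies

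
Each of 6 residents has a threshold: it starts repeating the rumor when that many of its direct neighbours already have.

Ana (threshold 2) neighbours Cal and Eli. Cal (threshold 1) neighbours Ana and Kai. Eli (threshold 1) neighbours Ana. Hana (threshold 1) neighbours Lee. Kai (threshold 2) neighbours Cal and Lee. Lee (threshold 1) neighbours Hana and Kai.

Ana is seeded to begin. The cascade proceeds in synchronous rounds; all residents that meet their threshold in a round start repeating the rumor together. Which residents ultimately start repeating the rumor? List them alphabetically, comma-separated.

Round 1 — Ana starts repeating the rumor (initial).
Round 2 — checking thresholds:
  Cal: 1 of 2 neighbours ≥ 1, starts repeating the rumor.
  Eli: 1 of 1 neighbours ≥ 1, starts repeating the rumor.
Round 3 — no new spreads; cascade stops.

Ana, Cal, Eli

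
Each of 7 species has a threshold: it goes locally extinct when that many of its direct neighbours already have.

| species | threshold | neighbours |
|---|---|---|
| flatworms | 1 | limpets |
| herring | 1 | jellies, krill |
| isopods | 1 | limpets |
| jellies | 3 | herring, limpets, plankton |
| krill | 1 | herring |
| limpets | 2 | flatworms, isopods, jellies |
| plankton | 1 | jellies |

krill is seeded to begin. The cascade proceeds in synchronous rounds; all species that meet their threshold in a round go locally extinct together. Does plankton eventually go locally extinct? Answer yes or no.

no

Round 1 — krill goes locally extinct (initial).
Round 2 — checking thresholds:
  herring: 1 of 2 neighbours ≥ 1, goes locally extinct.
Round 3 — no new extinctions; cascade stops.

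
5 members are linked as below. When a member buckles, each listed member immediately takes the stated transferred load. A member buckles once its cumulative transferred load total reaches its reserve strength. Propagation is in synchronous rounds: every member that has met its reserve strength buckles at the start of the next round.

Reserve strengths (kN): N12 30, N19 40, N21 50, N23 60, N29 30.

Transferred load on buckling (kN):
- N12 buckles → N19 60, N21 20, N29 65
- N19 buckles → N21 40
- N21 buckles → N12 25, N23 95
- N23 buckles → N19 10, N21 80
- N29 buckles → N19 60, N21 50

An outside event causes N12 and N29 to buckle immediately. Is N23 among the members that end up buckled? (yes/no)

Round 1 — N12, N29 buckle (initial).
  N19: +60+60 → 120 ≥ 40
  N21: +20+50 → 70 ≥ 50
Round 2 — N19, N21 buckle.
  N23: +95 → 95 ≥ 60
Round 3 — N23 buckles.
No further bucklings.

yes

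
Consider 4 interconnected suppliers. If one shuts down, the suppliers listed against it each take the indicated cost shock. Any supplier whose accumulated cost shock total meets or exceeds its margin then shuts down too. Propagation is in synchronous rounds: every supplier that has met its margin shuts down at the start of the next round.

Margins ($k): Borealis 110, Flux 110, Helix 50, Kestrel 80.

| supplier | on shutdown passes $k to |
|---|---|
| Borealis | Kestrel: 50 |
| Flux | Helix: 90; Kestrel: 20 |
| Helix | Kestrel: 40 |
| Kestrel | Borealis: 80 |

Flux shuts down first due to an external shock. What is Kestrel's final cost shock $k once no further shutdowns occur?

Round 1 — Flux shuts down (initial).
  Helix: +90 → 90 ≥ 50
  Kestrel: +20 → 20 < 80
Round 2 — Helix shuts down.
  Kestrel: +40 → 60 < 80
No further shutdowns.

60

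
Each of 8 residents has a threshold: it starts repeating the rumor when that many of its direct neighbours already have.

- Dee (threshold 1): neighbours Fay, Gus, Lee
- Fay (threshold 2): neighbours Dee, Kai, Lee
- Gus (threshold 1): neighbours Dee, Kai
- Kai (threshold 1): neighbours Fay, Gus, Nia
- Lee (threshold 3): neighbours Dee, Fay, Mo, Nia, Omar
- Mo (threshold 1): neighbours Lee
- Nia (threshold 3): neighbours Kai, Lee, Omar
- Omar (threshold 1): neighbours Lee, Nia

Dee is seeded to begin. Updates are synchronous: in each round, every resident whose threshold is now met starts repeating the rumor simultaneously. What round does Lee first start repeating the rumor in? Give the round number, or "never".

never

Round 1 — Dee starts repeating the rumor (initial).
Round 2 — checking thresholds:
  Fay: 1 of 3 neighbours < 2, below threshold.
  Gus: 1 of 2 neighbours ≥ 1, starts repeating the rumor.
  Lee: 1 of 5 neighbours < 3, below threshold.
Round 3 — checking thresholds:
  Fay: 1 of 3 neighbours < 2, below threshold.
  Kai: 1 of 3 neighbours ≥ 1, starts repeating the rumor.
  Lee: 1 of 5 neighbours < 3, below threshold.
Round 4 — checking thresholds:
  Fay: 2 of 3 neighbours ≥ 2, starts repeating the rumor.
  Lee: 1 of 5 neighbours < 3, below threshold.
  Nia: 1 of 3 neighbours < 3, below threshold.
Round 5 — no new spreads; cascade stops.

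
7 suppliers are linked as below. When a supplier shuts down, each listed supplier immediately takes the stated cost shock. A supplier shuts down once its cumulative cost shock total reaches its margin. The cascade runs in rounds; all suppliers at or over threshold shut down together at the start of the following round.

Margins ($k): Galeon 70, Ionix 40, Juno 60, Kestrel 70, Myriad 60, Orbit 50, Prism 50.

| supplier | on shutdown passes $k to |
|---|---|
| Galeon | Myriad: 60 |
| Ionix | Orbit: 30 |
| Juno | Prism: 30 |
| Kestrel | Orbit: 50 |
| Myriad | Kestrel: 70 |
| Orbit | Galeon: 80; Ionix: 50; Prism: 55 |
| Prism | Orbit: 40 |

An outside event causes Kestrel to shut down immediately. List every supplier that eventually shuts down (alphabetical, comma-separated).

Galeon, Ionix, Kestrel, Myriad, Orbit, Prism

Round 1 — Kestrel shuts down (initial).
  Orbit: +50 → 50 ≥ 50
Round 2 — Orbit shuts down.
  Galeon: +80 → 80 ≥ 70
  Ionix: +50 → 50 ≥ 40
  Prism: +55 → 55 ≥ 50
Round 3 — Galeon, Ionix, Prism shut down.
  Myriad: +60 → 60 ≥ 60
Round 4 — Myriad shuts down.
No further shutdowns.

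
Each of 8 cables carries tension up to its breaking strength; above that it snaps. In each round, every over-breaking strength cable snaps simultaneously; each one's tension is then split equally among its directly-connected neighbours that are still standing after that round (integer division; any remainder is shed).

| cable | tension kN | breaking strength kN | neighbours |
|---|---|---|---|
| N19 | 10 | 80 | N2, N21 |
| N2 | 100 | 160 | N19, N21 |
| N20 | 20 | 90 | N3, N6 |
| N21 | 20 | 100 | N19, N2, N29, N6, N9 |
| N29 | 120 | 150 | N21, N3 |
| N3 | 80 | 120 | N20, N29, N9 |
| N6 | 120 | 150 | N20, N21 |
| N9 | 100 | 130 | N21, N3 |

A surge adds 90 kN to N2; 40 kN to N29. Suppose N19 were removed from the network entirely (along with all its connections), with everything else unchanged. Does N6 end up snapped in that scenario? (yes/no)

With N19 removed:
Round 1 — N2 at 190 > 160; N29 at 160 > 150. N2, N29 snap.
  N2 sheds 190 kN to N21: 190 each.
    N21: 20+190 = 210 > 100
  N29 sheds 160 kN to N21, N3: 80 each.
    N21: 210+80 = 290 > 100
    N3: 80+80 = 160 > 120
Round 2 — N21, N3 snap.
  N21 sheds 290 kN to N6, N9: 145 each.
    N6: 120+145 = 265 > 150
    N9: 100+145 = 245 > 130
  N3 sheds 160 kN to N20, N9: 80 each.
    N20: 20+80 = 100 > 90
    N9: 245+80 = 325 > 130
Round 3 — N20, N6, N9 snap.
  N20 sheds 100 kN: no online neighbours, lost.
  N6 sheds 265 kN: no online neighbours, lost.
  N9 sheds 325 kN: no online neighbours, lost.
No further breaks.

yes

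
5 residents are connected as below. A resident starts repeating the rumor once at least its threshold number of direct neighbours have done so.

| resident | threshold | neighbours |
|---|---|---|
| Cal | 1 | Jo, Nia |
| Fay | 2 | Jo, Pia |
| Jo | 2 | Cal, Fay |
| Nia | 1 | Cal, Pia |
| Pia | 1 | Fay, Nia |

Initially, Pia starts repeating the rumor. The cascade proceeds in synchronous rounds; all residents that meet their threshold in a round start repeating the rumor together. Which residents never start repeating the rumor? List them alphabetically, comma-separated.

Fay, Jo

Round 1 — Pia starts repeating the rumor (initial).
Round 2 — checking thresholds:
  Fay: 1 of 2 neighbours < 2, below threshold.
  Nia: 1 of 2 neighbours ≥ 1, starts repeating the rumor.
Round 3 — checking thresholds:
  Cal: 1 of 2 neighbours ≥ 1, starts repeating the rumor.
  Fay: 1 of 2 neighbours < 2, below threshold.
Round 4 — no new spreads; cascade stops.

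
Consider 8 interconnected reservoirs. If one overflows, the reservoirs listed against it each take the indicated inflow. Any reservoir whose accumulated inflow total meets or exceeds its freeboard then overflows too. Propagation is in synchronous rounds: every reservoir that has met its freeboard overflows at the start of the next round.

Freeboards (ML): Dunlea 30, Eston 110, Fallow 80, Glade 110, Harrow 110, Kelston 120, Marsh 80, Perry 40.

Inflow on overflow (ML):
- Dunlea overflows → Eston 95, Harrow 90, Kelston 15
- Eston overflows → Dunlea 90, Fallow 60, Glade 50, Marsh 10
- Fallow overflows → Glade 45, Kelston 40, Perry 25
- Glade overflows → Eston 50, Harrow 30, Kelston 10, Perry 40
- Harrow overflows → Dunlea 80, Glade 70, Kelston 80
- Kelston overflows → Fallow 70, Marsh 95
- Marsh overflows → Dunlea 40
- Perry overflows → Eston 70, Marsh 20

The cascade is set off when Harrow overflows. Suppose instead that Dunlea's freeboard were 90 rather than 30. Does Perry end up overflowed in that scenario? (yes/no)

With Dunlea's freeboard at 90:
Round 1 — Harrow overflows (initial).
  Dunlea: +80 → 80 < 90
  Glade: +70 → 70 < 110
  Kelston: +80 → 80 < 120
No further overflows.

no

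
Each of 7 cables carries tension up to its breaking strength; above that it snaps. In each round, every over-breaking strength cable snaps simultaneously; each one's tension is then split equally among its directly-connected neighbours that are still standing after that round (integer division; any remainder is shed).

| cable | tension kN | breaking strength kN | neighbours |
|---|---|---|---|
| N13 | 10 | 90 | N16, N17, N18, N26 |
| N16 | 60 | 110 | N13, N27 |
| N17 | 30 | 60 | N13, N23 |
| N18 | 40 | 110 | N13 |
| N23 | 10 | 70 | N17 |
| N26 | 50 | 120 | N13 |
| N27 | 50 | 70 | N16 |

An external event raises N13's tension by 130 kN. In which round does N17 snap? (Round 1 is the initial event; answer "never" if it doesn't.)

Round 1 — N13 at 140 > 90. N13 snaps.
  N13 sheds 140 kN to N16, N17, N18, N26: 35 each.
    N16: 60+35 = 95 ≤ 110
    N17: 30+35 = 65 > 60
    N18: 40+35 = 75 ≤ 110
    N26: 50+35 = 85 ≤ 120
Round 2 — N17 snaps.
  N17 sheds 65 kN to N23: 65 each.
    N23: 10+65 = 75 > 70
Round 3 — N23 snaps.
  N23 sheds 75 kN: no online neighbours, lost.
No further breaks.

2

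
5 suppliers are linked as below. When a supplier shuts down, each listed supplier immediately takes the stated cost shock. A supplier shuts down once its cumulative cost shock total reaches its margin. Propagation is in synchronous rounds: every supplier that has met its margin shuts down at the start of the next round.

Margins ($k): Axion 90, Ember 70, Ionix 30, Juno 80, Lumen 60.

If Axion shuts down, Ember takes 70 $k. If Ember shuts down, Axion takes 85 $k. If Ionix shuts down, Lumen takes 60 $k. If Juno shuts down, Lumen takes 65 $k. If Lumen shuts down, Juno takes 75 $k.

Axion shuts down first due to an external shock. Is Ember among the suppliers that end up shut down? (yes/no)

Round 1 — Axion shuts down (initial).
  Ember: +70 → 70 ≥ 70
Round 2 — Ember shuts down.
No further shutdowns.

yes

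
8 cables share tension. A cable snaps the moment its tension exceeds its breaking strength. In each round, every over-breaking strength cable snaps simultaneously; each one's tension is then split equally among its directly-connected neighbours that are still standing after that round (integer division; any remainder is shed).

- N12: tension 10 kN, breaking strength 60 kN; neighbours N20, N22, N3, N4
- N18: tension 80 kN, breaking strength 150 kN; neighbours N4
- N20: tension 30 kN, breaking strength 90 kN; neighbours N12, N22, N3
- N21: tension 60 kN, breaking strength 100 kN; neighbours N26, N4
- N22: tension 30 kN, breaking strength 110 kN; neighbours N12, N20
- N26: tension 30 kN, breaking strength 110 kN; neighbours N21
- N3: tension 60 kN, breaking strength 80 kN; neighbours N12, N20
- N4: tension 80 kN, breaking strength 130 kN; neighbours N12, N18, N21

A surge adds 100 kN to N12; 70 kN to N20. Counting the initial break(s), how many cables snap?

4

Round 1 — N12 at 110 > 60; N20 at 100 > 90. N12, N20 snap.
  N12 sheds 110 kN to N22, N3, N4: 36 each (2 lost).
    N22: 30+36 = 66 ≤ 110
    N3: 60+36 = 96 > 80
    N4: 80+36 = 116 ≤ 130
  N20 sheds 100 kN to N22, N3: 50 each.
    N22: 66+50 = 116 > 110
    N3: 96+50 = 146 > 80
Round 2 — N22, N3 snap.
  N22 sheds 116 kN: no online neighbours, lost.
  N3 sheds 146 kN: no online neighbours, lost.
No further breaks.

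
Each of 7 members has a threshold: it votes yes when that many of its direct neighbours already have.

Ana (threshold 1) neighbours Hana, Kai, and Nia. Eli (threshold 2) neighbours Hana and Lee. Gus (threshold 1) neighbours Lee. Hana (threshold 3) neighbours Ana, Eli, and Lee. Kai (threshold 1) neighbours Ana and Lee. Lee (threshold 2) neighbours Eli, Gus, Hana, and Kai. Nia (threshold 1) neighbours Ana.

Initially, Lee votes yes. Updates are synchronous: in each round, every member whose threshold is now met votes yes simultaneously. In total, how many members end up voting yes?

5

Round 1 — Lee votes yes (initial).
Round 2 — checking thresholds:
  Eli: 1 of 2 neighbours < 2, not yet.
  Gus: 1 of 1 neighbours ≥ 1, votes yes.
  Hana: 1 of 3 neighbours < 3, not yet.
  Kai: 1 of 2 neighbours ≥ 1, votes yes.
Round 3 — checking thresholds:
  Ana: 1 of 3 neighbours ≥ 1, votes yes.
  Eli: 1 of 2 neighbours < 2, not yet.
  Hana: 1 of 3 neighbours < 3, not yet.
Round 4 — checking thresholds:
  Eli: 1 of 2 neighbours < 2, not yet.
  Hana: 2 of 3 neighbours < 3, not yet.
  Nia: 1 of 1 neighbours ≥ 1, votes yes.
Round 5 — no new yes votes; cascade stops.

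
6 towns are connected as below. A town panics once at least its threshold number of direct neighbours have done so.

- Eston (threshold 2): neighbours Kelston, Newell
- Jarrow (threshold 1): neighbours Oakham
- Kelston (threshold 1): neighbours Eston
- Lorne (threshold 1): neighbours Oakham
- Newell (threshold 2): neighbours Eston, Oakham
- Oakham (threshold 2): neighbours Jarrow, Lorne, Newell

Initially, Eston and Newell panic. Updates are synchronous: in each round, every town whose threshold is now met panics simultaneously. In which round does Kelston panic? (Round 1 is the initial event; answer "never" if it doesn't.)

Round 1 — Eston, Newell panic (initial).
Round 2 — checking thresholds:
  Kelston: 1 of 1 neighbours ≥ 1, panics.
  Oakham: 1 of 3 neighbours < 2, not yet.
Round 3 — no new panics; cascade stops.

2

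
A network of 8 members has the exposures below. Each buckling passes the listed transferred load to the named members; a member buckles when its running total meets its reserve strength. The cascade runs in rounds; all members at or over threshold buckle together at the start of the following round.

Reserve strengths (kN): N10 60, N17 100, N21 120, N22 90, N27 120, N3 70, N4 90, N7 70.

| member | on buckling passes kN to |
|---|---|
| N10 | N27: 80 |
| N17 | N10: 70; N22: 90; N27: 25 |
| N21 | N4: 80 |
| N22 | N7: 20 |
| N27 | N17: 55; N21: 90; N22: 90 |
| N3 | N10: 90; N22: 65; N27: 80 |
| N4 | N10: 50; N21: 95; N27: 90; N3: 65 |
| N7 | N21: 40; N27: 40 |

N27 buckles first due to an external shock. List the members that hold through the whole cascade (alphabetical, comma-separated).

N10, N17, N21, N3, N4, N7

Round 1 — N27 buckles (initial).
  N17: +55 → 55 < 100
  N21: +90 → 90 < 120
  N22: +90 → 90 ≥ 90
Round 2 — N22 buckles.
  N7: +20 → 20 < 70
No further bucklings.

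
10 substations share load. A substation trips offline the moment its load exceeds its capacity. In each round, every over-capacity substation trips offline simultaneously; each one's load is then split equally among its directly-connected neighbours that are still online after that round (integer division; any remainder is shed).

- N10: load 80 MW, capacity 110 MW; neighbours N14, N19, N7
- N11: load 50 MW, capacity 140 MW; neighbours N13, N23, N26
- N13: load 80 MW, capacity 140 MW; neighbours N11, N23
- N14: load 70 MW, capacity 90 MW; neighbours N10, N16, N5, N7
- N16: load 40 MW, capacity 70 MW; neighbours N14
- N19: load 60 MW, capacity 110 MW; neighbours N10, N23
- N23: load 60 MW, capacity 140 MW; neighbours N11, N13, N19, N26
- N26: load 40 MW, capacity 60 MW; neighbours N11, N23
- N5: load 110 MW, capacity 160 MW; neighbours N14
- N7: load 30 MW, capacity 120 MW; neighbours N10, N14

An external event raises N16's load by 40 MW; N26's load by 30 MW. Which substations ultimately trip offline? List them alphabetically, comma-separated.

Round 1 — N16 at 80 > 70; N26 at 70 > 60. N16, N26 trip offline.
  N16 sheds 80 MW to N14: 80 each.
    N14: 70+80 = 150 > 90
  N26 sheds 70 MW to N11, N23: 35 each.
    N11: 50+35 = 85 ≤ 140
    N23: 60+35 = 95 ≤ 140
Round 2 — N14 trips offline.
  N14 sheds 150 MW to N10, N5, N7: 50 each.
    N10: 80+50 = 130 > 110
    N5: 110+50 = 160 ≤ 160
    N7: 30+50 = 80 ≤ 120
Round 3 — N10 trips offline.
  N10 sheds 130 MW to N19, N7: 65 each.
    N19: 60+65 = 125 > 110
    N7: 80+65 = 145 > 120
Round 4 — N19, N7 trip offline.
  N19 sheds 125 MW to N23: 125 each.
    N23: 95+125 = 220 > 140
  N7 sheds 145 MW: no online neighbours, lost.
Round 5 — N23 trips offline.
  N23 sheds 220 MW to N11, N13: 110 each.
    N11: 85+110 = 195 > 140
    N13: 80+110 = 190 > 140
Round 6 — N11, N13 trip offline.
  N11 sheds 195 MW: no online neighbours, lost.
  N13 sheds 190 MW: no online neighbours, lost.
No further trips.

N10, N11, N13, N14, N16, N19, N23, N26, N7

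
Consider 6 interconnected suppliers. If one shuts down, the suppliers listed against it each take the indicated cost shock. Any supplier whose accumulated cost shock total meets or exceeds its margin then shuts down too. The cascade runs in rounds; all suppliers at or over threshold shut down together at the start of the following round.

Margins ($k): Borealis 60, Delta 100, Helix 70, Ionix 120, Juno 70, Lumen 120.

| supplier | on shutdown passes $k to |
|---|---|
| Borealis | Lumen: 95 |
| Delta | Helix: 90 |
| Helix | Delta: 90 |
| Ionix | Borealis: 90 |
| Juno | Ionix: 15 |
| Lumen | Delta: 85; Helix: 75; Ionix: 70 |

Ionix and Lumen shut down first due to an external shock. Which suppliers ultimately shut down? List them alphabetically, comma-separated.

Round 1 — Ionix, Lumen shut down (initial).
  Borealis: +90 → 90 ≥ 60
  Delta: +85 → 85 < 100
  Helix: +75 → 75 ≥ 70
Round 2 — Borealis, Helix shut down.
  Delta: +90 → 175 ≥ 100
Round 3 — Delta shuts down.
No further shutdowns.

Borealis, Delta, Helix, Ionix, Lumen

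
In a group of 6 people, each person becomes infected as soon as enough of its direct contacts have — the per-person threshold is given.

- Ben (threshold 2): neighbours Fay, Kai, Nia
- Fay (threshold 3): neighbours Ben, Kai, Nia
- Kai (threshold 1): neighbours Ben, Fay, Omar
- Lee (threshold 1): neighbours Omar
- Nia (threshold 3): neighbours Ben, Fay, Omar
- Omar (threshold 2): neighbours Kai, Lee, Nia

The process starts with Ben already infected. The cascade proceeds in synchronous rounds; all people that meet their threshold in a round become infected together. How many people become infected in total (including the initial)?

Round 1 — Ben becomes infected (initial).
Round 2 — checking thresholds:
  Fay: 1 of 3 neighbours < 3, holds.
  Kai: 1 of 3 neighbours ≥ 1, becomes infected.
  Nia: 1 of 3 neighbours < 3, holds.
Round 3 — no new infections; cascade stops.

2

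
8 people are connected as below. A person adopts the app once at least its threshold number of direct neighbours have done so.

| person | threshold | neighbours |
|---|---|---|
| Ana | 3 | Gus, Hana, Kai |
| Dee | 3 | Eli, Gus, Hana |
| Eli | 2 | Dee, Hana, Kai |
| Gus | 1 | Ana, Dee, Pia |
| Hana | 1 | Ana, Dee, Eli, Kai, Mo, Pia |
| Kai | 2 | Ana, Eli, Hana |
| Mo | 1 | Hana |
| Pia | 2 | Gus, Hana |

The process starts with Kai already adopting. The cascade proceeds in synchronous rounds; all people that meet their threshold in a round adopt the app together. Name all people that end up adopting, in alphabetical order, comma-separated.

Round 1 — Kai adopts the app (initial).
Round 2 — checking thresholds:
  Ana: 1 of 3 neighbours < 3, below threshold.
  Eli: 1 of 3 neighbours < 2, below threshold.
  Hana: 1 of 6 neighbours ≥ 1, adopts the app.
Round 3 — checking thresholds:
  Ana: 2 of 3 neighbours < 3, below threshold.
  Dee: 1 of 3 neighbours < 3, below threshold.
  Eli: 2 of 3 neighbours ≥ 2, adopts the app.
  Mo: 1 of 1 neighbours ≥ 1, adopts the app.
  Pia: 1 of 2 neighbours < 2, below threshold.
Round 4 — no new adoptions; cascade stops.

Eli, Hana, Kai, Mo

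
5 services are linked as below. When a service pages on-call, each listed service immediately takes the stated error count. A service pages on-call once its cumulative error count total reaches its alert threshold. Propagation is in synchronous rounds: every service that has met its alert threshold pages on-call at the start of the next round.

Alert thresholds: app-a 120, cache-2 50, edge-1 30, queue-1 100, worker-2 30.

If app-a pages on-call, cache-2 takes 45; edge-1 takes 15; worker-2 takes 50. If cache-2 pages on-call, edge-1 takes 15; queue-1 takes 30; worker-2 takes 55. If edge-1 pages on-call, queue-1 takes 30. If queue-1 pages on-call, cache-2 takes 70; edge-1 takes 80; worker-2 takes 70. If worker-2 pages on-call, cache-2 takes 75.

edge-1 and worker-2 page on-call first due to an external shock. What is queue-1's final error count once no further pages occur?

60

Round 1 — edge-1, worker-2 page on-call (initial).
  cache-2: +75 → 75 ≥ 50
  queue-1: +30 → 30 < 100
Round 2 — cache-2 pages on-call.
  queue-1: +30 → 60 < 100
No further pages.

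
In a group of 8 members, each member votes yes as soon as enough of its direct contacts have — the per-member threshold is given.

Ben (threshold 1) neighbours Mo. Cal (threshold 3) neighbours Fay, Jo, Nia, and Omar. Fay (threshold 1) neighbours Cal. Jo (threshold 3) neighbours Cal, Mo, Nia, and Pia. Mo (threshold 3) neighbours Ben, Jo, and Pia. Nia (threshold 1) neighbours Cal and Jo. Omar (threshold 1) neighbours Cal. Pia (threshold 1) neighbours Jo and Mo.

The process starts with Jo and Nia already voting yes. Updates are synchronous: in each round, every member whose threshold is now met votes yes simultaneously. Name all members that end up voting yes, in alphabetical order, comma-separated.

Round 1 — Jo, Nia vote yes (initial).
Round 2 — checking thresholds:
  Cal: 2 of 4 neighbours < 3, below threshold.
  Mo: 1 of 3 neighbours < 3, below threshold.
  Pia: 1 of 2 neighbours ≥ 1, votes yes.
Round 3 — no new yes votes; cascade stops.

Jo, Nia, Pia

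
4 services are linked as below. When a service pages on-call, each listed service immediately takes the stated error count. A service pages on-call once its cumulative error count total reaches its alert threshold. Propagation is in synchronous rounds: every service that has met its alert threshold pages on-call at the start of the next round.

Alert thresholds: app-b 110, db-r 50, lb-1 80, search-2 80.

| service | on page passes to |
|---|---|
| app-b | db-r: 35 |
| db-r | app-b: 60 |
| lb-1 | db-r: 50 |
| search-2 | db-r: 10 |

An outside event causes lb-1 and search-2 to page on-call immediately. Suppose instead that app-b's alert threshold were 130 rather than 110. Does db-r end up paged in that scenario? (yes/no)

yes

With app-b's alert threshold at 130:
Round 1 — lb-1, search-2 page on-call (initial).
  db-r: +50+10 → 60 ≥ 50
Round 2 — db-r pages on-call.
  app-b: +60 → 60 < 130
No further pages.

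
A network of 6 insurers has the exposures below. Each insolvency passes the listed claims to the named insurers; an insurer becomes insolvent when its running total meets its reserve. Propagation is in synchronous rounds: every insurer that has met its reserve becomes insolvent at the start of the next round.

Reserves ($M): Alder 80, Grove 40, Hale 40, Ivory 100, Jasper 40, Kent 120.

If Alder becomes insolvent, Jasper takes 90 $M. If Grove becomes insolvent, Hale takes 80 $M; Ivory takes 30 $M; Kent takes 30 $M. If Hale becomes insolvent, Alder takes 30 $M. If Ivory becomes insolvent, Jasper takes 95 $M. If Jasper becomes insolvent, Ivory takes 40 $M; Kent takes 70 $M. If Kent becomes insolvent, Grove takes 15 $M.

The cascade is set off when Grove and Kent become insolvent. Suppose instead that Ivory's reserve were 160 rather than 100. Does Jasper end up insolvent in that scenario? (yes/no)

no

With Ivory's reserve at 160:
Round 1 — Grove, Kent become insolvent (initial).
  Hale: +80 → 80 ≥ 40
  Ivory: +30 → 30 < 160
Round 2 — Hale becomes insolvent.
  Alder: +30 → 30 < 80
No further insolvencies.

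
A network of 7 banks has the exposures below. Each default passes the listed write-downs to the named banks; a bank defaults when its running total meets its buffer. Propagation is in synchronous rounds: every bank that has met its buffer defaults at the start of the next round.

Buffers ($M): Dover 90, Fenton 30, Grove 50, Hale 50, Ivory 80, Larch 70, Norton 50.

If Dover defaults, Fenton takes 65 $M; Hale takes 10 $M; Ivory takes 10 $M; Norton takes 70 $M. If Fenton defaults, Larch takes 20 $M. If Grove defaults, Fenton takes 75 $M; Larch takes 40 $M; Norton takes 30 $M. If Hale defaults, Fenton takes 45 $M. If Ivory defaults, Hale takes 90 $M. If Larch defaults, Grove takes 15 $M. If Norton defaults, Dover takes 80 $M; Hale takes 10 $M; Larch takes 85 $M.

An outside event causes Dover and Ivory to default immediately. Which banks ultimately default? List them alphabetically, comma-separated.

Dover, Fenton, Hale, Ivory, Larch, Norton

Round 1 — Dover, Ivory default (initial).
  Fenton: +65 → 65 ≥ 30
  Hale: +10+90 → 100 ≥ 50
  Norton: +70 → 70 ≥ 50
Round 2 — Fenton, Hale, Norton default.
  Larch: +20+85 → 105 ≥ 70
Round 3 — Larch defaults.
  Grove: +15 → 15 < 50
No further defaults.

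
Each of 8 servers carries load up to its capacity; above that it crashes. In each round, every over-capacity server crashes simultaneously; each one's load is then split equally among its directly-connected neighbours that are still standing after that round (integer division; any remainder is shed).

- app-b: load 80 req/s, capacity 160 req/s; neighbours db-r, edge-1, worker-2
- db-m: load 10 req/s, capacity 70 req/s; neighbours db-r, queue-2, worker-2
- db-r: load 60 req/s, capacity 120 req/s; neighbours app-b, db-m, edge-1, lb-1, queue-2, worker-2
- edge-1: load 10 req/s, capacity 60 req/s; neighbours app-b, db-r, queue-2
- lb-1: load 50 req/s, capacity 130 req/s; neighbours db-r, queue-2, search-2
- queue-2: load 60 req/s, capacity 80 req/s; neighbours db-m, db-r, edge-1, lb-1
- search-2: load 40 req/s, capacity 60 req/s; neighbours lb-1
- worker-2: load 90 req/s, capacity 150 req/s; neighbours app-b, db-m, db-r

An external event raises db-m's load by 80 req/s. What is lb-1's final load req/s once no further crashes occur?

Round 1 — db-m at 90 > 70. db-m crashes.
  db-m sheds 90 req/s to db-r, queue-2, worker-2: 30 each.
    db-r: 60+30 = 90 ≤ 120
    queue-2: 60+30 = 90 > 80
    worker-2: 90+30 = 120 ≤ 150
Round 2 — queue-2 crashes.
  queue-2 sheds 90 req/s to db-r, edge-1, lb-1: 30 each.
    db-r: 90+30 = 120 ≤ 120
    edge-1: 10+30 = 40 ≤ 60
    lb-1: 50+30 = 80 ≤ 130
No further crashes.

80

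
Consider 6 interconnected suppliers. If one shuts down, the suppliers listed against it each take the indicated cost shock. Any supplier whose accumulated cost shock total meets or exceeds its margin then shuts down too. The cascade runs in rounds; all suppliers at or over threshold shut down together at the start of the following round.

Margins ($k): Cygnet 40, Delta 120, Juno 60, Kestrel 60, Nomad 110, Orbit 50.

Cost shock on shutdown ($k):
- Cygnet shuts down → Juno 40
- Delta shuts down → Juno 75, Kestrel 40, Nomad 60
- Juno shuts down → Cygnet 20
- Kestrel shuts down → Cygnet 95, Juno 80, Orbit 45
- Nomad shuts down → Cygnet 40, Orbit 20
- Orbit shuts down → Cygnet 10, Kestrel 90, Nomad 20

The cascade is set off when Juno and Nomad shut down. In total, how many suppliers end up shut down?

3

Round 1 — Juno, Nomad shut down (initial).
  Cygnet: +20+40 → 60 ≥ 40
  Orbit: +20 → 20 < 50
Round 2 — Cygnet shuts down.
No further shutdowns.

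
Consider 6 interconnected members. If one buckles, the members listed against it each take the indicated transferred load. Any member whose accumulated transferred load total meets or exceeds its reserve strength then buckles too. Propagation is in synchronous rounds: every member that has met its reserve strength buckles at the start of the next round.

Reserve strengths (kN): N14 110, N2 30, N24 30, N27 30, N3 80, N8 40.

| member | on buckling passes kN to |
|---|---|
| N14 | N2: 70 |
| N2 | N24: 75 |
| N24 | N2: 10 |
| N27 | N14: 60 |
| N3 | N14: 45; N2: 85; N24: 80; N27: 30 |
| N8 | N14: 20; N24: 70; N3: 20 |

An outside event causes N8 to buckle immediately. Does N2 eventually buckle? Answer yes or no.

Round 1 — N8 buckles (initial).
  N14: +20 → 20 < 110
  N24: +70 → 70 ≥ 30
  N3: +20 → 20 < 80
Round 2 — N24 buckles.
  N2: +10 → 10 < 30
No further bucklings.

no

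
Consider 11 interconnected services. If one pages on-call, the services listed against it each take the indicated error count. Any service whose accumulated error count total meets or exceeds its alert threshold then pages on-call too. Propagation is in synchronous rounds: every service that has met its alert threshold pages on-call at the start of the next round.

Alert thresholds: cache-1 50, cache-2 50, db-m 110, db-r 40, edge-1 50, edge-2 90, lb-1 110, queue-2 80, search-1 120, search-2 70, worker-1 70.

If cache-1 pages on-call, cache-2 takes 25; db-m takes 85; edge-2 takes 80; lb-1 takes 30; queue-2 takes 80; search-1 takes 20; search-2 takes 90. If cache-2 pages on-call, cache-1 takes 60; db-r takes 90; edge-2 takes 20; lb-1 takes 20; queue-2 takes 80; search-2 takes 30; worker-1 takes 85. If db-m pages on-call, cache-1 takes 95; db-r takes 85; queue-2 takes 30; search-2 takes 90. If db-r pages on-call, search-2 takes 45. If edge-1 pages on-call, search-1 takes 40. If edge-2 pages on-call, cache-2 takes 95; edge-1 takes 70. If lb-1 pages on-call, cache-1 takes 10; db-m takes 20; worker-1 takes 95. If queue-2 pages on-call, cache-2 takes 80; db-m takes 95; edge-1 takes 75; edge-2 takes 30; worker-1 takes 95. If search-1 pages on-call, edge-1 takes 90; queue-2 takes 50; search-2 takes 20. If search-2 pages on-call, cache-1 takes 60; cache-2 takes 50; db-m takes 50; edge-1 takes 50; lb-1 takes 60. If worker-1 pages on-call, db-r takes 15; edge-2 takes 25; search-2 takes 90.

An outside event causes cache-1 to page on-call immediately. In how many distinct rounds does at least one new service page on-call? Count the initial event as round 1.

4

Round 1 — cache-1 pages on-call (initial).
  cache-2: +25 → 25 < 50
  db-m: +85 → 85 < 110
  edge-2: +80 → 80 < 90
  lb-1: +30 → 30 < 110
  queue-2: +80 → 80 ≥ 80
  search-1: +20 → 20 < 120
  search-2: +90 → 90 ≥ 70
Round 2 — queue-2, search-2 page on-call.
  cache-2: +80+50 → 155 ≥ 50
  db-m: +95+50 → 230 ≥ 110
  edge-1: +75+50 → 125 ≥ 50
  edge-2: +30 → 110 ≥ 90
  lb-1: +60 → 90 < 110
  worker-1: +95 → 95 ≥ 70
Round 3 — cache-2, db-m, edge-1, edge-2, worker-1 page on-call.
  db-r: +90+85+15 → 190 ≥ 40
  lb-1: +20 → 110 ≥ 110
  search-1: +40 → 60 < 120
Round 4 — db-r, lb-1 page on-call.
No further pages.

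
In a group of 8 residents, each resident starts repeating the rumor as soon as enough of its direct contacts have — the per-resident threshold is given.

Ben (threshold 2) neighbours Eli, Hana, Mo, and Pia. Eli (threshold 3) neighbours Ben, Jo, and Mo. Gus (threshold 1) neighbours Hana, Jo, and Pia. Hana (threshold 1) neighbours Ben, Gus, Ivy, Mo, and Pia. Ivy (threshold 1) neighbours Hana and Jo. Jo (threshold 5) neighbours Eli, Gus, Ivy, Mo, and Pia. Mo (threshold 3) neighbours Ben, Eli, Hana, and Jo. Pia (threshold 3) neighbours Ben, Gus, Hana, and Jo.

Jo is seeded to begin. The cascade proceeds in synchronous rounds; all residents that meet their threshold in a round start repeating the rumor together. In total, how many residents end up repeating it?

Round 1 — Jo starts repeating the rumor (initial).
Round 2 — checking thresholds:
  Eli: 1 of 3 neighbours < 3, holds.
  Gus: 1 of 3 neighbours ≥ 1, starts repeating the rumor.
  Ivy: 1 of 2 neighbours ≥ 1, starts repeating the rumor.
  Mo: 1 of 4 neighbours < 3, holds.
  Pia: 1 of 4 neighbours < 3, holds.
Round 3 — checking thresholds:
  Eli: 1 of 3 neighbours < 3, holds.
  Hana: 2 of 5 neighbours ≥ 1, starts repeating the rumor.
  Mo: 1 of 4 neighbours < 3, holds.
  Pia: 2 of 4 neighbours < 3, holds.
Round 4 — checking thresholds:
  Ben: 1 of 4 neighbours < 2, holds.
  Eli: 1 of 3 neighbours < 3, holds.
  Mo: 2 of 4 neighbours < 3, holds.
  Pia: 3 of 4 neighbours ≥ 3, starts repeating the rumor.
Round 5 — checking thresholds:
  Ben: 2 of 4 neighbours ≥ 2, starts repeating the rumor.
  Eli: 1 of 3 neighbours < 3, holds.
  Mo: 2 of 4 neighbours < 3, holds.
Round 6 — checking thresholds:
  Eli: 2 of 3 neighbours < 3, holds.
  Mo: 3 of 4 neighbours ≥ 3, starts repeating the rumor.
Round 7 — checking thresholds:
  Eli: 3 of 3 neighbours ≥ 3, starts repeating the rumor.
Round 8 — no new spreads; cascade stops.

8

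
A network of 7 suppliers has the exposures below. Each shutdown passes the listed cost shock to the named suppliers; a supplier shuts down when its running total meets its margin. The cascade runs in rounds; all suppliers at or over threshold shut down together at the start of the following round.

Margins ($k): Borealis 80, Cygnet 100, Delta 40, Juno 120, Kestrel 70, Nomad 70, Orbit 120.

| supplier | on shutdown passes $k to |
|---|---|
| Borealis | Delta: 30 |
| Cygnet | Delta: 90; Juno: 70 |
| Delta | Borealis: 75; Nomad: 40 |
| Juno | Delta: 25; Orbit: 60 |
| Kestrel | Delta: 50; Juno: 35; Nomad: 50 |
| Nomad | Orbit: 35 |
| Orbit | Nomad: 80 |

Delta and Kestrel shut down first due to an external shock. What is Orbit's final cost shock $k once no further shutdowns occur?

35

Round 1 — Delta, Kestrel shut down (initial).
  Borealis: +75 → 75 < 80
  Juno: +35 → 35 < 120
  Nomad: +40+50 → 90 ≥ 70
Round 2 — Nomad shuts down.
  Orbit: +35 → 35 < 120
No further shutdowns.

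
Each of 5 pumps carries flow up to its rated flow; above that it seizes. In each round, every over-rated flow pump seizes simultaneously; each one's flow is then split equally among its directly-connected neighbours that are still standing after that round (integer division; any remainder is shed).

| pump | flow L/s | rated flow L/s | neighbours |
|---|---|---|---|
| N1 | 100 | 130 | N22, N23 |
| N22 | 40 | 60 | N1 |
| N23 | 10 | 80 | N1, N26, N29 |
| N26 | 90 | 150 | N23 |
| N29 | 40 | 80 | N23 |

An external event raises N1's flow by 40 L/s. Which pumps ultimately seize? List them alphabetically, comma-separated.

Round 1 — N1 at 140 > 130. N1 seizes.
  N1 sheds 140 L/s to N22, N23: 70 each.
    N22: 40+70 = 110 > 60
    N23: 10+70 = 80 ≤ 80
Round 2 — N22 seizes.
  N22 sheds 110 L/s: no online neighbours, lost.
No further seizures.

N1, N22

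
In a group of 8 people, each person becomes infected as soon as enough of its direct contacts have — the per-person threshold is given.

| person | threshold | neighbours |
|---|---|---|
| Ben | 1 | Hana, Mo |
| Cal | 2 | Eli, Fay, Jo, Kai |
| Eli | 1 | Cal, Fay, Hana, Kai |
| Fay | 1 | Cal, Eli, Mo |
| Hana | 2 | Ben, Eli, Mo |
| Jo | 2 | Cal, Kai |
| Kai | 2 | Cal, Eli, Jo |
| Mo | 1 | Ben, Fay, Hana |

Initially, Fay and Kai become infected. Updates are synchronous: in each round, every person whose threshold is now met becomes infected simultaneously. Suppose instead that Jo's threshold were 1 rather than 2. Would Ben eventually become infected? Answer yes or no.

yes

With Jo's threshold at 1:
Round 1 — Fay, Kai become infected (initial).
Round 2 — checking thresholds:
  Cal: 2 of 4 neighbours ≥ 2, becomes infected.
  Eli: 2 of 4 neighbours ≥ 1, becomes infected.
  Jo: 1 of 2 neighbours ≥ 1, becomes infected.
  Mo: 1 of 3 neighbours ≥ 1, becomes infected.
Round 3 — checking thresholds:
  Ben: 1 of 2 neighbours ≥ 1, becomes infected.
  Hana: 2 of 3 neighbours ≥ 2, becomes infected.
Round 4 — no new infections; cascade stops.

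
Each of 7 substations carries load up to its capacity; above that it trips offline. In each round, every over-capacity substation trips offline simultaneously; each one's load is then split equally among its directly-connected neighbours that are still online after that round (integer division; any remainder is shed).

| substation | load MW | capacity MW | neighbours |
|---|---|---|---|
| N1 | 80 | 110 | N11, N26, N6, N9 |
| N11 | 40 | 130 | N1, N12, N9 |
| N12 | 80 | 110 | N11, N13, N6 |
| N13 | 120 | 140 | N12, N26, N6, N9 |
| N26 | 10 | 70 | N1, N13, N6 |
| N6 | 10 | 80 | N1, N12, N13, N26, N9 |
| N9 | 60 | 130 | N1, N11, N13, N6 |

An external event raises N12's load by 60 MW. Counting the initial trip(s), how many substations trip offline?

Round 1 — N12 at 140 > 110. N12 trips offline.
  N12 sheds 140 MW to N11, N13, N6: 46 each (2 lost).
    N11: 40+46 = 86 ≤ 130
    N13: 120+46 = 166 > 140
    N6: 10+46 = 56 ≤ 80
Round 2 — N13 trips offline.
  N13 sheds 166 MW to N26, N6, N9: 55 each (1 lost).
    N26: 10+55 = 65 ≤ 70
    N6: 56+55 = 111 > 80
    N9: 60+55 = 115 ≤ 130
Round 3 — N6 trips offline.
  N6 sheds 111 MW to N1, N26, N9: 37 each.
    N1: 80+37 = 117 > 110
    N26: 65+37 = 102 > 70
    N9: 115+37 = 152 > 130
Round 4 — N1, N26, N9 trip offline.
  N1 sheds 117 MW to N11: 117 each.
    N11: 86+117 = 203 > 130
  N26 sheds 102 MW: no online neighbours, lost.
  N9 sheds 152 MW to N11: 152 each.
    N11: 203+152 = 355 > 130
Round 5 — N11 trips offline.
  N11 sheds 355 MW: no online neighbours, lost.
No further trips.

7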